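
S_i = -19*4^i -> [-19, -76, -304, -1216, -4864]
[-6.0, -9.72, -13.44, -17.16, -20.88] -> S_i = -6.00 + -3.72*i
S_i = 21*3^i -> [21, 63, 189, 567, 1701]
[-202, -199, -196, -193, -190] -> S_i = -202 + 3*i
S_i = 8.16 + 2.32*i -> [8.16, 10.48, 12.8, 15.12, 17.44]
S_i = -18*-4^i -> [-18, 72, -288, 1152, -4608]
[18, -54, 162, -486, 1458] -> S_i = 18*-3^i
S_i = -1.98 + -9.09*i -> [-1.98, -11.07, -20.16, -29.25, -38.34]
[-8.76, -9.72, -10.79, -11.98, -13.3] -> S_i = -8.76*1.11^i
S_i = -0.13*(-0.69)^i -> [-0.13, 0.09, -0.06, 0.04, -0.03]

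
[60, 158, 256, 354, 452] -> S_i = 60 + 98*i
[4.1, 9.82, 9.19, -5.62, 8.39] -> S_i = Random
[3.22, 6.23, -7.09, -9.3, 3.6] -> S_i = Random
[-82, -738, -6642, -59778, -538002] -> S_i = -82*9^i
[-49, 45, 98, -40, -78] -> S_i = Random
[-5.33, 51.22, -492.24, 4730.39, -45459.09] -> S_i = -5.33*(-9.61)^i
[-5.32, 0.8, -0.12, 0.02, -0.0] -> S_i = -5.32*(-0.15)^i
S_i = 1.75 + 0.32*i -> [1.75, 2.07, 2.39, 2.71, 3.03]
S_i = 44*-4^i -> [44, -176, 704, -2816, 11264]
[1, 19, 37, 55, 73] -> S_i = 1 + 18*i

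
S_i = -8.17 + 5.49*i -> [-8.17, -2.68, 2.81, 8.3, 13.79]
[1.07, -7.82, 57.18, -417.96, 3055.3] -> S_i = 1.07*(-7.31)^i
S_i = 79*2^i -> [79, 158, 316, 632, 1264]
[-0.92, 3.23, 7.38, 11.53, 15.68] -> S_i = -0.92 + 4.15*i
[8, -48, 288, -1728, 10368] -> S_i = 8*-6^i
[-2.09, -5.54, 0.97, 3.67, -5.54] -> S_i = Random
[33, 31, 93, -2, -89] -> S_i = Random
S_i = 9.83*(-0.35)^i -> [9.83, -3.44, 1.2, -0.42, 0.15]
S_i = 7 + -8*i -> [7, -1, -9, -17, -25]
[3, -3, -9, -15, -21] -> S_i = 3 + -6*i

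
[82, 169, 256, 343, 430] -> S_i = 82 + 87*i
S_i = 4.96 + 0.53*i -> [4.96, 5.49, 6.02, 6.55, 7.08]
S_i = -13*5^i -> [-13, -65, -325, -1625, -8125]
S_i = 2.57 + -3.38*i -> [2.57, -0.81, -4.19, -7.57, -10.95]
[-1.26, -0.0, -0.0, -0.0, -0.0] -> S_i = -1.26*0.00^i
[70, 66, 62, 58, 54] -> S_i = 70 + -4*i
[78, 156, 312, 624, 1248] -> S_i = 78*2^i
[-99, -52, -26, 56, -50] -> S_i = Random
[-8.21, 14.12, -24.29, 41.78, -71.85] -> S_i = -8.21*(-1.72)^i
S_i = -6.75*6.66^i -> [-6.75, -44.96, -299.4, -1994.01, -13280.08]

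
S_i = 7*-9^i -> [7, -63, 567, -5103, 45927]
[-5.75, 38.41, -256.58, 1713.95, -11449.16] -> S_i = -5.75*(-6.68)^i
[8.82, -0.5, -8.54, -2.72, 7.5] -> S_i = Random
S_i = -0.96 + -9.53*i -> [-0.96, -10.49, -20.02, -29.55, -39.08]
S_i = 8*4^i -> [8, 32, 128, 512, 2048]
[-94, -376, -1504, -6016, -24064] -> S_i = -94*4^i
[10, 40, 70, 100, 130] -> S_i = 10 + 30*i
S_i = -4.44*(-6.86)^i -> [-4.44, 30.46, -208.94, 1433.36, -9832.85]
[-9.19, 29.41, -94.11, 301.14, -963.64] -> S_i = -9.19*(-3.20)^i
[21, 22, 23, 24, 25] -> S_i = 21 + 1*i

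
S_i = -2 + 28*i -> [-2, 26, 54, 82, 110]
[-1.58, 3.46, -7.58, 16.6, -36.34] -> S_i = -1.58*(-2.19)^i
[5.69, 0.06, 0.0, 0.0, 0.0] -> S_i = 5.69*0.01^i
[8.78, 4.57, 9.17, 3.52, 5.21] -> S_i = Random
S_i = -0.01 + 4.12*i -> [-0.01, 4.11, 8.23, 12.35, 16.47]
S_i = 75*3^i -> [75, 225, 675, 2025, 6075]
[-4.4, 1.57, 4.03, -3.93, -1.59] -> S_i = Random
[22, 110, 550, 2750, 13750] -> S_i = 22*5^i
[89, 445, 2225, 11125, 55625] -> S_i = 89*5^i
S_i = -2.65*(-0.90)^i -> [-2.65, 2.38, -2.15, 1.93, -1.74]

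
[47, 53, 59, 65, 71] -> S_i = 47 + 6*i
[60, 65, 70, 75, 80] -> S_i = 60 + 5*i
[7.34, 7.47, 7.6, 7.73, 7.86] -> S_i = 7.34 + 0.13*i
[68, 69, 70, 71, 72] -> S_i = 68 + 1*i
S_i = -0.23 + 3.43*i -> [-0.23, 3.2, 6.63, 10.06, 13.49]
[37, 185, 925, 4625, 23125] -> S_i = 37*5^i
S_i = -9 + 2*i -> [-9, -7, -5, -3, -1]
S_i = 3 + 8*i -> [3, 11, 19, 27, 35]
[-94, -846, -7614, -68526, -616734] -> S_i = -94*9^i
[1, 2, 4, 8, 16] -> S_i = 1*2^i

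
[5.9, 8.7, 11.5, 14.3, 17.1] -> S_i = 5.90 + 2.80*i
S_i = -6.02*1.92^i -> [-6.02, -11.56, -22.19, -42.61, -81.81]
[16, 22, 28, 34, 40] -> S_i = 16 + 6*i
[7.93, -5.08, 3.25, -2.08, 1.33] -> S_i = 7.93*(-0.64)^i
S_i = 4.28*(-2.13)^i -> [4.28, -9.12, 19.42, -41.36, 88.1]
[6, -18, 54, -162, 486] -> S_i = 6*-3^i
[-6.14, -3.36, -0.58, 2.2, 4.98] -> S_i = -6.14 + 2.78*i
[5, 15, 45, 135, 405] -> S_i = 5*3^i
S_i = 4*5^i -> [4, 20, 100, 500, 2500]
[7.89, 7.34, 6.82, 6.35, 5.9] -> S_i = 7.89*0.93^i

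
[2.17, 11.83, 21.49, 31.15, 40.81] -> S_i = 2.17 + 9.66*i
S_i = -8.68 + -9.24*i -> [-8.68, -17.92, -27.16, -36.4, -45.64]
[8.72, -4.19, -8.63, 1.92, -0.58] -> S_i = Random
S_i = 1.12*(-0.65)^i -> [1.12, -0.73, 0.47, -0.31, 0.2]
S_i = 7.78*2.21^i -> [7.78, 17.19, 38.0, 83.98, 185.59]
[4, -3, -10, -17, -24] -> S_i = 4 + -7*i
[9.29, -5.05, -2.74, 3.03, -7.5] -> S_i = Random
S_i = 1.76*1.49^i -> [1.76, 2.62, 3.91, 5.82, 8.67]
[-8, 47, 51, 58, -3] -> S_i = Random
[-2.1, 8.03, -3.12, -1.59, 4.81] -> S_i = Random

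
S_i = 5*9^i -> [5, 45, 405, 3645, 32805]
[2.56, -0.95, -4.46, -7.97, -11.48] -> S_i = 2.56 + -3.51*i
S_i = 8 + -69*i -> [8, -61, -130, -199, -268]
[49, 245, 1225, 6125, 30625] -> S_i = 49*5^i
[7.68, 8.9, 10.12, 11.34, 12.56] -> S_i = 7.68 + 1.22*i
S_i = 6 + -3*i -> [6, 3, 0, -3, -6]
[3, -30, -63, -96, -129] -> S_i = 3 + -33*i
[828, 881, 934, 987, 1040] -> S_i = 828 + 53*i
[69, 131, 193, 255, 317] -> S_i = 69 + 62*i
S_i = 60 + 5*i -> [60, 65, 70, 75, 80]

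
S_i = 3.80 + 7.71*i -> [3.8, 11.51, 19.22, 26.93, 34.64]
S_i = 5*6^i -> [5, 30, 180, 1080, 6480]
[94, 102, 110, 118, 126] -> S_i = 94 + 8*i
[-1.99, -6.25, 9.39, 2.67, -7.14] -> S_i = Random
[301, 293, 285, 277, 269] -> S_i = 301 + -8*i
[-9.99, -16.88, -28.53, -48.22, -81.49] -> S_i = -9.99*1.69^i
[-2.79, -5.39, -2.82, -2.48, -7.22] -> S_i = Random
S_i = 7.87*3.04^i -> [7.87, 23.92, 72.73, 221.1, 672.15]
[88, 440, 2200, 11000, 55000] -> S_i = 88*5^i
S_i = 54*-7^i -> [54, -378, 2646, -18522, 129654]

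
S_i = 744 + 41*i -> [744, 785, 826, 867, 908]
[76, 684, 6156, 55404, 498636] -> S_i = 76*9^i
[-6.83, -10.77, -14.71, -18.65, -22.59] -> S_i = -6.83 + -3.94*i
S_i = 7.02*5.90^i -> [7.02, 41.42, 244.37, 1441.76, 8506.39]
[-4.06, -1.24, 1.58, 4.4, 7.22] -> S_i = -4.06 + 2.82*i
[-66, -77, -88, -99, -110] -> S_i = -66 + -11*i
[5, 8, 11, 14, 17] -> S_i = 5 + 3*i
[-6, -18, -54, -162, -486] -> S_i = -6*3^i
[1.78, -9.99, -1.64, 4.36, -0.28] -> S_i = Random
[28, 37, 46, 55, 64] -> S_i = 28 + 9*i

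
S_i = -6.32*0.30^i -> [-6.32, -1.9, -0.57, -0.17, -0.05]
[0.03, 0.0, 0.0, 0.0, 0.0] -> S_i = 0.03*0.06^i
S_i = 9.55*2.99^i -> [9.55, 28.55, 85.38, 255.28, 763.29]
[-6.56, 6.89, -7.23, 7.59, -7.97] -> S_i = -6.56*(-1.05)^i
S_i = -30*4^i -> [-30, -120, -480, -1920, -7680]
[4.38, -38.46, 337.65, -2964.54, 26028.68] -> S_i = 4.38*(-8.78)^i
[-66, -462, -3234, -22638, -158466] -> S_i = -66*7^i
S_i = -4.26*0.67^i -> [-4.26, -2.85, -1.91, -1.28, -0.86]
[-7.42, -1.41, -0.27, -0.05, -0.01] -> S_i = -7.42*0.19^i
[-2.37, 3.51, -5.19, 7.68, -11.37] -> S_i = -2.37*(-1.48)^i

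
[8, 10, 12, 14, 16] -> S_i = 8 + 2*i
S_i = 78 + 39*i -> [78, 117, 156, 195, 234]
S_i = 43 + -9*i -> [43, 34, 25, 16, 7]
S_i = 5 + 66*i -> [5, 71, 137, 203, 269]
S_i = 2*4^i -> [2, 8, 32, 128, 512]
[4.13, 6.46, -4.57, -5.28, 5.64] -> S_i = Random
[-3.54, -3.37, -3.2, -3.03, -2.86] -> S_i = -3.54 + 0.17*i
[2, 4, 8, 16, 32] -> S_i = 2*2^i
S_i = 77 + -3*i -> [77, 74, 71, 68, 65]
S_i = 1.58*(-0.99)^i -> [1.58, -1.56, 1.55, -1.53, 1.52]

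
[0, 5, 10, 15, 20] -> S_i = 0 + 5*i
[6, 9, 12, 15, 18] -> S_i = 6 + 3*i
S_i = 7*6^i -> [7, 42, 252, 1512, 9072]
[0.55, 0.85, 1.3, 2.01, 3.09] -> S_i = 0.55*1.54^i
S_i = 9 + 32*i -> [9, 41, 73, 105, 137]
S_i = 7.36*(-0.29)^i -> [7.36, -2.13, 0.62, -0.18, 0.05]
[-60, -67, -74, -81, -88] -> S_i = -60 + -7*i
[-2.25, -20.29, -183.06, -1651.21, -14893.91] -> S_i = -2.25*9.02^i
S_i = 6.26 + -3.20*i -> [6.26, 3.06, -0.14, -3.34, -6.54]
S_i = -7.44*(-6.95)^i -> [-7.44, 51.71, -359.37, 2497.63, -17358.5]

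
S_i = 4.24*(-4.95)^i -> [4.24, -20.99, 103.89, -514.26, 2545.58]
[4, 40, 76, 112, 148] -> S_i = 4 + 36*i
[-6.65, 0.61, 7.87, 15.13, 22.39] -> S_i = -6.65 + 7.26*i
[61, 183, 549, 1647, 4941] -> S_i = 61*3^i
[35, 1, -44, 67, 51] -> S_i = Random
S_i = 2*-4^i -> [2, -8, 32, -128, 512]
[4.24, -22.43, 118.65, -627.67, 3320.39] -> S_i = 4.24*(-5.29)^i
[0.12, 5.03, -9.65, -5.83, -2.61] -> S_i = Random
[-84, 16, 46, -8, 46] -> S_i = Random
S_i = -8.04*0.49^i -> [-8.04, -3.94, -1.93, -0.95, -0.46]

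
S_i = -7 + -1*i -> [-7, -8, -9, -10, -11]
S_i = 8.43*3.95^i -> [8.43, 33.3, 131.53, 519.54, 2052.18]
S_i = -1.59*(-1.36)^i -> [-1.59, 2.16, -2.94, 4.0, -5.44]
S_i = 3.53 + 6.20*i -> [3.53, 9.73, 15.93, 22.13, 28.33]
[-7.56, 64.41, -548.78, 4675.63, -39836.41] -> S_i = -7.56*(-8.52)^i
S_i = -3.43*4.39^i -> [-3.43, -15.06, -66.1, -290.19, -1273.95]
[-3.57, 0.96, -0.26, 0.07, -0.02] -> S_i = -3.57*(-0.27)^i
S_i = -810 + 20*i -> [-810, -790, -770, -750, -730]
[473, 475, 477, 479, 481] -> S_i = 473 + 2*i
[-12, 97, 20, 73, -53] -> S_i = Random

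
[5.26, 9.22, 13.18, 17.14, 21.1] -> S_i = 5.26 + 3.96*i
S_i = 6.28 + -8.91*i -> [6.28, -2.63, -11.54, -20.45, -29.36]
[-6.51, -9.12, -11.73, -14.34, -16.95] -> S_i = -6.51 + -2.61*i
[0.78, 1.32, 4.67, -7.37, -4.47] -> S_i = Random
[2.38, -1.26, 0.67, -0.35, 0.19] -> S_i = 2.38*(-0.53)^i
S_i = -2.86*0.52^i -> [-2.86, -1.49, -0.77, -0.4, -0.21]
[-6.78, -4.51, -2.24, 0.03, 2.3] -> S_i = -6.78 + 2.27*i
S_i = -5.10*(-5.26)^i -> [-5.1, 26.83, -141.1, 742.21, -3904.03]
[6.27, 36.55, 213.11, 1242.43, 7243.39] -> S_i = 6.27*5.83^i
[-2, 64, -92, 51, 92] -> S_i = Random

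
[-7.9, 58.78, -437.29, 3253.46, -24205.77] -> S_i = -7.90*(-7.44)^i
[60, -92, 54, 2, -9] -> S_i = Random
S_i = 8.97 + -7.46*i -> [8.97, 1.51, -5.95, -13.41, -20.87]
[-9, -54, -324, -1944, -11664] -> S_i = -9*6^i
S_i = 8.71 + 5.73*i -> [8.71, 14.44, 20.17, 25.9, 31.63]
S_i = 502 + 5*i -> [502, 507, 512, 517, 522]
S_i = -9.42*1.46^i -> [-9.42, -13.75, -20.08, -29.32, -42.8]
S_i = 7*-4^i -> [7, -28, 112, -448, 1792]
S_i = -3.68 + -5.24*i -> [-3.68, -8.92, -14.16, -19.4, -24.64]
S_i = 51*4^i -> [51, 204, 816, 3264, 13056]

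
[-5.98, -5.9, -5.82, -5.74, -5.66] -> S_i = -5.98 + 0.08*i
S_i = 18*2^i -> [18, 36, 72, 144, 288]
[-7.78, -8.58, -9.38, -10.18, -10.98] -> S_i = -7.78 + -0.80*i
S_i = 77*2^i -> [77, 154, 308, 616, 1232]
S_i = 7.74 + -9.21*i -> [7.74, -1.47, -10.68, -19.89, -29.1]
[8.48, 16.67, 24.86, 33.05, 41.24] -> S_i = 8.48 + 8.19*i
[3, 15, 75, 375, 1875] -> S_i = 3*5^i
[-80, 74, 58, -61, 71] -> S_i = Random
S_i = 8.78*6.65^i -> [8.78, 58.39, 388.27, 2582.02, 17170.43]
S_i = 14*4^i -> [14, 56, 224, 896, 3584]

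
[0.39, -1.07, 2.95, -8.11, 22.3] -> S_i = 0.39*(-2.75)^i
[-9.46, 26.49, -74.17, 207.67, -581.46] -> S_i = -9.46*(-2.80)^i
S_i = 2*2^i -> [2, 4, 8, 16, 32]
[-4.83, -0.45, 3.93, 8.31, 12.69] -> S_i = -4.83 + 4.38*i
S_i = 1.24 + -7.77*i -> [1.24, -6.53, -14.3, -22.07, -29.84]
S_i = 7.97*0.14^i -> [7.97, 1.12, 0.16, 0.02, 0.0]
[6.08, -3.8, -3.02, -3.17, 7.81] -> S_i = Random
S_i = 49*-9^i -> [49, -441, 3969, -35721, 321489]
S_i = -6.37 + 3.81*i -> [-6.37, -2.56, 1.25, 5.06, 8.87]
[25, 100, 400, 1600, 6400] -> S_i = 25*4^i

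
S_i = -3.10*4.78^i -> [-3.1, -14.82, -70.83, -338.57, -1618.35]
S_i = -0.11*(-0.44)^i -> [-0.11, 0.05, -0.02, 0.01, -0.0]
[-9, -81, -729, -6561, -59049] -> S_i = -9*9^i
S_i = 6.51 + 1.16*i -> [6.51, 7.67, 8.83, 9.99, 11.15]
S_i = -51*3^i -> [-51, -153, -459, -1377, -4131]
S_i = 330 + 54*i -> [330, 384, 438, 492, 546]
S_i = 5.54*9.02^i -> [5.54, 49.97, 450.74, 4065.64, 36672.11]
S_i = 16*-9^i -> [16, -144, 1296, -11664, 104976]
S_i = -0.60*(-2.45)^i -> [-0.6, 1.47, -3.6, 8.82, -21.62]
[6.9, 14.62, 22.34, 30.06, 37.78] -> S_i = 6.90 + 7.72*i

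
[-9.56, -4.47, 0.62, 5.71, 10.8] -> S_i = -9.56 + 5.09*i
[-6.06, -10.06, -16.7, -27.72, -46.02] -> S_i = -6.06*1.66^i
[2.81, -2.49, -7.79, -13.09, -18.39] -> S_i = 2.81 + -5.30*i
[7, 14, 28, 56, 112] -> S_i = 7*2^i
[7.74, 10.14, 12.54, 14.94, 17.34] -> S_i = 7.74 + 2.40*i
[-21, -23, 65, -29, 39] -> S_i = Random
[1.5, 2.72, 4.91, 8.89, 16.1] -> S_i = 1.50*1.81^i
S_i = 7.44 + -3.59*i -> [7.44, 3.85, 0.26, -3.33, -6.92]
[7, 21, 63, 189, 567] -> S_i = 7*3^i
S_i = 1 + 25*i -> [1, 26, 51, 76, 101]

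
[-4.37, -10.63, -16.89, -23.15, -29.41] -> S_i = -4.37 + -6.26*i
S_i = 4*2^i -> [4, 8, 16, 32, 64]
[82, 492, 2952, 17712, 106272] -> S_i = 82*6^i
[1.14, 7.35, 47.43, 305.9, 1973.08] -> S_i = 1.14*6.45^i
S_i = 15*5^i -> [15, 75, 375, 1875, 9375]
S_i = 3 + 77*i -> [3, 80, 157, 234, 311]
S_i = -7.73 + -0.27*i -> [-7.73, -8.0, -8.27, -8.54, -8.81]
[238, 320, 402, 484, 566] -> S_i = 238 + 82*i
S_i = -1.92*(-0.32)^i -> [-1.92, 0.61, -0.2, 0.06, -0.02]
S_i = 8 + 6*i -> [8, 14, 20, 26, 32]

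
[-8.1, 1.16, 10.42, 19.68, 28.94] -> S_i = -8.10 + 9.26*i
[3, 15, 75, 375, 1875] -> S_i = 3*5^i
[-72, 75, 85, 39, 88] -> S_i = Random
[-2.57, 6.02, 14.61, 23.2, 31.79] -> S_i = -2.57 + 8.59*i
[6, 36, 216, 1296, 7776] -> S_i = 6*6^i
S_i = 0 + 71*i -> [0, 71, 142, 213, 284]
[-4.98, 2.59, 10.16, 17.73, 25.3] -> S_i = -4.98 + 7.57*i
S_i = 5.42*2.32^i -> [5.42, 12.57, 29.17, 67.68, 157.02]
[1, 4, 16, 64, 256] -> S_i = 1*4^i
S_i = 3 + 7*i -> [3, 10, 17, 24, 31]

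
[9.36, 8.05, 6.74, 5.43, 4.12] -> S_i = 9.36 + -1.31*i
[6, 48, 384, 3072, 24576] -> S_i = 6*8^i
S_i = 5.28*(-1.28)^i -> [5.28, -6.76, 8.65, -11.07, 14.17]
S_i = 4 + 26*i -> [4, 30, 56, 82, 108]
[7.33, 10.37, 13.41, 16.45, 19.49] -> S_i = 7.33 + 3.04*i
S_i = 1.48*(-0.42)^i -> [1.48, -0.62, 0.26, -0.11, 0.05]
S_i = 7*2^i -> [7, 14, 28, 56, 112]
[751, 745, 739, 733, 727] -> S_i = 751 + -6*i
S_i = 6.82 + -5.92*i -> [6.82, 0.9, -5.02, -10.94, -16.86]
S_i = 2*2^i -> [2, 4, 8, 16, 32]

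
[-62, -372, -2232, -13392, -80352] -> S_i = -62*6^i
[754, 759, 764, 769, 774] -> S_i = 754 + 5*i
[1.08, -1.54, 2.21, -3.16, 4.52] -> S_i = 1.08*(-1.43)^i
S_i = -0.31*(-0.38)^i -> [-0.31, 0.12, -0.04, 0.02, -0.01]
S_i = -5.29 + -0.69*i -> [-5.29, -5.98, -6.67, -7.36, -8.05]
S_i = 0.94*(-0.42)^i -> [0.94, -0.39, 0.17, -0.07, 0.03]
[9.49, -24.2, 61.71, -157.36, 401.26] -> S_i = 9.49*(-2.55)^i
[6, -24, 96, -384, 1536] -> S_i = 6*-4^i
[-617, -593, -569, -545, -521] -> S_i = -617 + 24*i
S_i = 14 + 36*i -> [14, 50, 86, 122, 158]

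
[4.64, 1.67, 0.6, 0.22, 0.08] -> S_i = 4.64*0.36^i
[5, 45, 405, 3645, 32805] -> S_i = 5*9^i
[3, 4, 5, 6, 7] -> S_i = 3 + 1*i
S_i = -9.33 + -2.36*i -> [-9.33, -11.69, -14.05, -16.41, -18.77]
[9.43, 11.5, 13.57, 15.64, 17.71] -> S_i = 9.43 + 2.07*i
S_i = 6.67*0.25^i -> [6.67, 1.67, 0.42, 0.1, 0.03]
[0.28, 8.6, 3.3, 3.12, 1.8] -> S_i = Random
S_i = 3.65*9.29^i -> [3.65, 33.91, 315.01, 2926.44, 27186.65]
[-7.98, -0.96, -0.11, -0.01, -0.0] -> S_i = -7.98*0.12^i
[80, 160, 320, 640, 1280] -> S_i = 80*2^i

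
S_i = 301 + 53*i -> [301, 354, 407, 460, 513]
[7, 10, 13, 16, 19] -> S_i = 7 + 3*i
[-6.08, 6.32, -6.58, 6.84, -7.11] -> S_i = -6.08*(-1.04)^i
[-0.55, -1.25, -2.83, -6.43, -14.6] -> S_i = -0.55*2.27^i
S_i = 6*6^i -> [6, 36, 216, 1296, 7776]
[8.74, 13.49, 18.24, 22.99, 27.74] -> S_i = 8.74 + 4.75*i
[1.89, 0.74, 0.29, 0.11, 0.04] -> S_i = 1.89*0.39^i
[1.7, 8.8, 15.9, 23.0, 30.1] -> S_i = 1.70 + 7.10*i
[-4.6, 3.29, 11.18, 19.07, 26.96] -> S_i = -4.60 + 7.89*i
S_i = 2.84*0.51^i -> [2.84, 1.45, 0.74, 0.38, 0.19]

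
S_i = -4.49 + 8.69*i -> [-4.49, 4.2, 12.89, 21.58, 30.27]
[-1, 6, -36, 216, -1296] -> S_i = -1*-6^i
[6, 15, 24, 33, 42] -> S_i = 6 + 9*i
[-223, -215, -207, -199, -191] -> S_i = -223 + 8*i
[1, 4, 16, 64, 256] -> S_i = 1*4^i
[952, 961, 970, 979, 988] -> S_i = 952 + 9*i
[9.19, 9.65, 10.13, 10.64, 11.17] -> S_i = 9.19*1.05^i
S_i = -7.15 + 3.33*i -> [-7.15, -3.82, -0.49, 2.84, 6.17]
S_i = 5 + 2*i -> [5, 7, 9, 11, 13]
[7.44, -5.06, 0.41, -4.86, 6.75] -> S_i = Random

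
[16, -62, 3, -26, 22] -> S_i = Random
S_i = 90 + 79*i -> [90, 169, 248, 327, 406]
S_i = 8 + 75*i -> [8, 83, 158, 233, 308]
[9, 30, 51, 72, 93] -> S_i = 9 + 21*i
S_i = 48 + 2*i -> [48, 50, 52, 54, 56]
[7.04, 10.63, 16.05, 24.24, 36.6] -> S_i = 7.04*1.51^i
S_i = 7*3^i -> [7, 21, 63, 189, 567]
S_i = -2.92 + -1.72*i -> [-2.92, -4.64, -6.36, -8.08, -9.8]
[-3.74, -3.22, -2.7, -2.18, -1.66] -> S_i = -3.74 + 0.52*i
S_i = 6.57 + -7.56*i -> [6.57, -0.99, -8.55, -16.11, -23.67]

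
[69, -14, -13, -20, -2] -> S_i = Random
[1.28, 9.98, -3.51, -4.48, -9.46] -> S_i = Random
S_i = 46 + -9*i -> [46, 37, 28, 19, 10]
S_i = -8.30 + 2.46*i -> [-8.3, -5.84, -3.38, -0.92, 1.54]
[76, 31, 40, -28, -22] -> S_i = Random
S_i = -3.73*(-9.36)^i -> [-3.73, 34.91, -326.78, 3058.7, -28629.4]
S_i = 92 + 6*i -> [92, 98, 104, 110, 116]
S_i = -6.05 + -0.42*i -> [-6.05, -6.47, -6.89, -7.31, -7.73]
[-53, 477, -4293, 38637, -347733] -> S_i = -53*-9^i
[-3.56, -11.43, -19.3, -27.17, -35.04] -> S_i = -3.56 + -7.87*i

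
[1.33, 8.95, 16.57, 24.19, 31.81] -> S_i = 1.33 + 7.62*i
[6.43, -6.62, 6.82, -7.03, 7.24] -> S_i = 6.43*(-1.03)^i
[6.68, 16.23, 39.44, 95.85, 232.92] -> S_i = 6.68*2.43^i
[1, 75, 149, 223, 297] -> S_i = 1 + 74*i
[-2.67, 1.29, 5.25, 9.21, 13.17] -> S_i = -2.67 + 3.96*i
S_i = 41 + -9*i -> [41, 32, 23, 14, 5]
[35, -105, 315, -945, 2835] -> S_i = 35*-3^i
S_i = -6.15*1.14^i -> [-6.15, -7.01, -7.99, -9.11, -10.39]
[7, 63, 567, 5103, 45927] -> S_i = 7*9^i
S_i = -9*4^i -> [-9, -36, -144, -576, -2304]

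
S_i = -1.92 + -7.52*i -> [-1.92, -9.44, -16.96, -24.48, -32.0]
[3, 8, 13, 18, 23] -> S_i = 3 + 5*i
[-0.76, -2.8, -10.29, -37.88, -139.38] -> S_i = -0.76*3.68^i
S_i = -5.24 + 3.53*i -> [-5.24, -1.71, 1.82, 5.35, 8.88]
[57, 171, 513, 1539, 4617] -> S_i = 57*3^i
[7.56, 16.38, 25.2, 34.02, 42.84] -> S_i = 7.56 + 8.82*i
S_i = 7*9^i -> [7, 63, 567, 5103, 45927]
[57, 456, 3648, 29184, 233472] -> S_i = 57*8^i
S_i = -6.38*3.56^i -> [-6.38, -22.71, -80.86, -287.85, -1024.76]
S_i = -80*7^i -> [-80, -560, -3920, -27440, -192080]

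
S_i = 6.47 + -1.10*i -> [6.47, 5.37, 4.27, 3.17, 2.07]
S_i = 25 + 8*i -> [25, 33, 41, 49, 57]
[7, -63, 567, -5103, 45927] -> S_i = 7*-9^i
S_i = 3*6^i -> [3, 18, 108, 648, 3888]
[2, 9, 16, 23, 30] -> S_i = 2 + 7*i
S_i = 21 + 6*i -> [21, 27, 33, 39, 45]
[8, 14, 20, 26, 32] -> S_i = 8 + 6*i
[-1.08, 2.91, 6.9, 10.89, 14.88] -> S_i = -1.08 + 3.99*i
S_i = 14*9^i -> [14, 126, 1134, 10206, 91854]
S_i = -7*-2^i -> [-7, 14, -28, 56, -112]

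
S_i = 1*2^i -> [1, 2, 4, 8, 16]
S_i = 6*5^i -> [6, 30, 150, 750, 3750]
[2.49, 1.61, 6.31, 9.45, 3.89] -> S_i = Random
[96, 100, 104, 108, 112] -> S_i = 96 + 4*i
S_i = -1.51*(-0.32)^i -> [-1.51, 0.48, -0.15, 0.05, -0.02]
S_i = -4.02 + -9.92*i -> [-4.02, -13.94, -23.86, -33.78, -43.7]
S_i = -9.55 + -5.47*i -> [-9.55, -15.02, -20.49, -25.96, -31.43]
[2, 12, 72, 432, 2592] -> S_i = 2*6^i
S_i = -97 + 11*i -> [-97, -86, -75, -64, -53]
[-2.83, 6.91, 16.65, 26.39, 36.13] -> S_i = -2.83 + 9.74*i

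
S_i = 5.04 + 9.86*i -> [5.04, 14.9, 24.76, 34.62, 44.48]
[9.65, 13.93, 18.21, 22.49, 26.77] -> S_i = 9.65 + 4.28*i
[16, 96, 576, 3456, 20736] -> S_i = 16*6^i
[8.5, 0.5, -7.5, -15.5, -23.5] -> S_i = 8.50 + -8.00*i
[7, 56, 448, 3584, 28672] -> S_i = 7*8^i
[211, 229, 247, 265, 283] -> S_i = 211 + 18*i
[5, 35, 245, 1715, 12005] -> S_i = 5*7^i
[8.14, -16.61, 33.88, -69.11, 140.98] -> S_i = 8.14*(-2.04)^i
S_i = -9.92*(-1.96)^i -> [-9.92, 19.44, -38.11, 74.69, -146.4]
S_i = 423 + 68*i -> [423, 491, 559, 627, 695]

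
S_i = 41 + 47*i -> [41, 88, 135, 182, 229]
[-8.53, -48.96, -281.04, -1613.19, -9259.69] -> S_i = -8.53*5.74^i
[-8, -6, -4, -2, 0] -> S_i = -8 + 2*i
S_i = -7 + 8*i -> [-7, 1, 9, 17, 25]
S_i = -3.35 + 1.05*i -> [-3.35, -2.3, -1.25, -0.2, 0.85]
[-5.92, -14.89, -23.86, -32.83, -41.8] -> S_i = -5.92 + -8.97*i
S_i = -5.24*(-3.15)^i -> [-5.24, 16.51, -51.99, 163.78, -515.91]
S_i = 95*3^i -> [95, 285, 855, 2565, 7695]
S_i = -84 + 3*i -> [-84, -81, -78, -75, -72]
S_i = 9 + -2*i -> [9, 7, 5, 3, 1]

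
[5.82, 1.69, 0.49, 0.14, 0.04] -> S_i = 5.82*0.29^i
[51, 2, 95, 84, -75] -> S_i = Random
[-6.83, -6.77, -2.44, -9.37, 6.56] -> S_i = Random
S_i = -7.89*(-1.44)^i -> [-7.89, 11.36, -16.36, 23.56, -33.93]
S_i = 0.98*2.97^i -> [0.98, 2.91, 8.64, 25.67, 76.25]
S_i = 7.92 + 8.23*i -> [7.92, 16.15, 24.38, 32.61, 40.84]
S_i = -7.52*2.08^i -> [-7.52, -15.64, -32.53, -67.67, -140.76]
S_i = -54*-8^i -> [-54, 432, -3456, 27648, -221184]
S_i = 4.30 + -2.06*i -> [4.3, 2.24, 0.18, -1.88, -3.94]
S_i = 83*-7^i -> [83, -581, 4067, -28469, 199283]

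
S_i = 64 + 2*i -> [64, 66, 68, 70, 72]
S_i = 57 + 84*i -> [57, 141, 225, 309, 393]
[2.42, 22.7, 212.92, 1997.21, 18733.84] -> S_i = 2.42*9.38^i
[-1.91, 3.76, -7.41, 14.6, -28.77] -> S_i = -1.91*(-1.97)^i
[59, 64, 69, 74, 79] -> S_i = 59 + 5*i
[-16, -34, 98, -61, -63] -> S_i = Random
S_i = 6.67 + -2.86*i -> [6.67, 3.81, 0.95, -1.91, -4.77]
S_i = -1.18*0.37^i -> [-1.18, -0.44, -0.16, -0.06, -0.02]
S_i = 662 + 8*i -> [662, 670, 678, 686, 694]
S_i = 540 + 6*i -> [540, 546, 552, 558, 564]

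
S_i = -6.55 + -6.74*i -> [-6.55, -13.29, -20.03, -26.77, -33.51]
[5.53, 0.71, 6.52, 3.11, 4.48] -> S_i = Random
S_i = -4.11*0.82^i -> [-4.11, -3.37, -2.76, -2.27, -1.86]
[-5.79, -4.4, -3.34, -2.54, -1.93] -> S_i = -5.79*0.76^i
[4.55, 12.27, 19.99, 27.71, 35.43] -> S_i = 4.55 + 7.72*i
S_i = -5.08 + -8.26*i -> [-5.08, -13.34, -21.6, -29.86, -38.12]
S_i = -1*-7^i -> [-1, 7, -49, 343, -2401]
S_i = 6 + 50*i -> [6, 56, 106, 156, 206]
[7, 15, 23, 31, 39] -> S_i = 7 + 8*i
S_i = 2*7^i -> [2, 14, 98, 686, 4802]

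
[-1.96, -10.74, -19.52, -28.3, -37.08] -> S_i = -1.96 + -8.78*i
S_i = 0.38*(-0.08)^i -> [0.38, -0.03, 0.0, -0.0, 0.0]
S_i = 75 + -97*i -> [75, -22, -119, -216, -313]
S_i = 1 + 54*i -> [1, 55, 109, 163, 217]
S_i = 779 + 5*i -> [779, 784, 789, 794, 799]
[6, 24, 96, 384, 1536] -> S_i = 6*4^i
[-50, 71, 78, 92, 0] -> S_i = Random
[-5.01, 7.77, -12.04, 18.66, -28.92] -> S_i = -5.01*(-1.55)^i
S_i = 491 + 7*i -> [491, 498, 505, 512, 519]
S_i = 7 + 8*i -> [7, 15, 23, 31, 39]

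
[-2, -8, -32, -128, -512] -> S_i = -2*4^i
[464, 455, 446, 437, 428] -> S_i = 464 + -9*i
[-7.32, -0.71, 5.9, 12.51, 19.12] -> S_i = -7.32 + 6.61*i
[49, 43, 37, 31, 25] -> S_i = 49 + -6*i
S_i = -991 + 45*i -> [-991, -946, -901, -856, -811]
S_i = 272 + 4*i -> [272, 276, 280, 284, 288]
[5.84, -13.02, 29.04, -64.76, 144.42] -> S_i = 5.84*(-2.23)^i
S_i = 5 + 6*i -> [5, 11, 17, 23, 29]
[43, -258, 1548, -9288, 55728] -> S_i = 43*-6^i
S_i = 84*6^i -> [84, 504, 3024, 18144, 108864]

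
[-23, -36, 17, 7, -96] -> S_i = Random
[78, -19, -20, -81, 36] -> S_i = Random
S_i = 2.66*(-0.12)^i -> [2.66, -0.32, 0.04, -0.0, 0.0]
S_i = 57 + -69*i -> [57, -12, -81, -150, -219]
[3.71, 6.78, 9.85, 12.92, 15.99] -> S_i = 3.71 + 3.07*i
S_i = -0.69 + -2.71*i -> [-0.69, -3.4, -6.11, -8.82, -11.53]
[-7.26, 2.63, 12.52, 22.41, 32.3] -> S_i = -7.26 + 9.89*i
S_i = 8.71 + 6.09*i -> [8.71, 14.8, 20.89, 26.98, 33.07]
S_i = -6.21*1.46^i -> [-6.21, -9.07, -13.24, -19.33, -28.22]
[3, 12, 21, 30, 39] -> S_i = 3 + 9*i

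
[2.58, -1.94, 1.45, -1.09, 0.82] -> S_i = 2.58*(-0.75)^i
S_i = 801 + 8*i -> [801, 809, 817, 825, 833]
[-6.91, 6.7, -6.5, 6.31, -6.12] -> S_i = -6.91*(-0.97)^i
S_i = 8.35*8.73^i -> [8.35, 72.9, 636.38, 5555.58, 48500.19]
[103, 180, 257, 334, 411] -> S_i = 103 + 77*i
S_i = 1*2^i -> [1, 2, 4, 8, 16]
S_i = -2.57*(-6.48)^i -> [-2.57, 16.65, -107.92, 699.29, -4531.41]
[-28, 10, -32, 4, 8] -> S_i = Random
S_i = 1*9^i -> [1, 9, 81, 729, 6561]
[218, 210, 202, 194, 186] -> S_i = 218 + -8*i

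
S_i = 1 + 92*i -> [1, 93, 185, 277, 369]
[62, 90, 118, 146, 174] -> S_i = 62 + 28*i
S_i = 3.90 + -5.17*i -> [3.9, -1.27, -6.44, -11.61, -16.78]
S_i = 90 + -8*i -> [90, 82, 74, 66, 58]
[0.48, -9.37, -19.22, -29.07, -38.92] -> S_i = 0.48 + -9.85*i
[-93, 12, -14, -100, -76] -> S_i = Random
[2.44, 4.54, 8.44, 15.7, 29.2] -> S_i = 2.44*1.86^i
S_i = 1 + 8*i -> [1, 9, 17, 25, 33]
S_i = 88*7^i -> [88, 616, 4312, 30184, 211288]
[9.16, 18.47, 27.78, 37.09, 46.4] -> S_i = 9.16 + 9.31*i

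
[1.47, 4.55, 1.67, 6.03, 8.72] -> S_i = Random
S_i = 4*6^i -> [4, 24, 144, 864, 5184]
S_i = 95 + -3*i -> [95, 92, 89, 86, 83]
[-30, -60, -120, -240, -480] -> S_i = -30*2^i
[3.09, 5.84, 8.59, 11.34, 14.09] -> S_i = 3.09 + 2.75*i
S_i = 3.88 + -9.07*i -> [3.88, -5.19, -14.26, -23.33, -32.4]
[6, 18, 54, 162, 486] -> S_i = 6*3^i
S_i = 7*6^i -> [7, 42, 252, 1512, 9072]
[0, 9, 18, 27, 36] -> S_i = 0 + 9*i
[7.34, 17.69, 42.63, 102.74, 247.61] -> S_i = 7.34*2.41^i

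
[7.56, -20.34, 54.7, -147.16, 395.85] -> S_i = 7.56*(-2.69)^i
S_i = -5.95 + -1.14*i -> [-5.95, -7.09, -8.23, -9.37, -10.51]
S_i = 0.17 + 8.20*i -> [0.17, 8.37, 16.57, 24.77, 32.97]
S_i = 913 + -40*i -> [913, 873, 833, 793, 753]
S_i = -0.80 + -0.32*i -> [-0.8, -1.12, -1.44, -1.76, -2.08]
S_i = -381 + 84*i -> [-381, -297, -213, -129, -45]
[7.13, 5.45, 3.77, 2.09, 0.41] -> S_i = 7.13 + -1.68*i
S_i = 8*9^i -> [8, 72, 648, 5832, 52488]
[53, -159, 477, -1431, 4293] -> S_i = 53*-3^i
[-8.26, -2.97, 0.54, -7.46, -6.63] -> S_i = Random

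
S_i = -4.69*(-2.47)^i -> [-4.69, 11.58, -28.61, 70.67, -174.57]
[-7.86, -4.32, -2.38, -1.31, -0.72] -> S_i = -7.86*0.55^i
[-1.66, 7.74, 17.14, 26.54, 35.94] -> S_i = -1.66 + 9.40*i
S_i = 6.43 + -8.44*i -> [6.43, -2.01, -10.45, -18.89, -27.33]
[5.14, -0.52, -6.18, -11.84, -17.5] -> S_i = 5.14 + -5.66*i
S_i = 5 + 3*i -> [5, 8, 11, 14, 17]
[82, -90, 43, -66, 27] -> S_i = Random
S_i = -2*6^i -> [-2, -12, -72, -432, -2592]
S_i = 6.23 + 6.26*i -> [6.23, 12.49, 18.75, 25.01, 31.27]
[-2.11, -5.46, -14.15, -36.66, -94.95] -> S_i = -2.11*2.59^i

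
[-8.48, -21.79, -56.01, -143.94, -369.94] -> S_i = -8.48*2.57^i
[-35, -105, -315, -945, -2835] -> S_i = -35*3^i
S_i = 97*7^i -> [97, 679, 4753, 33271, 232897]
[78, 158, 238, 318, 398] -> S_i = 78 + 80*i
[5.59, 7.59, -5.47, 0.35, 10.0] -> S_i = Random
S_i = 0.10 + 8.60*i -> [0.1, 8.7, 17.3, 25.9, 34.5]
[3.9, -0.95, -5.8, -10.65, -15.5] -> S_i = 3.90 + -4.85*i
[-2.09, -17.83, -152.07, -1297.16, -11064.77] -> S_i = -2.09*8.53^i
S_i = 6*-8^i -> [6, -48, 384, -3072, 24576]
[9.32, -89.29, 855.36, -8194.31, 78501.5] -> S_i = 9.32*(-9.58)^i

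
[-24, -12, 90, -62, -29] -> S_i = Random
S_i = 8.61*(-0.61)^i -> [8.61, -5.25, 3.2, -1.95, 1.19]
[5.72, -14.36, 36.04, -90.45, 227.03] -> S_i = 5.72*(-2.51)^i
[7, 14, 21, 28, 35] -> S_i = 7 + 7*i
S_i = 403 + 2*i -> [403, 405, 407, 409, 411]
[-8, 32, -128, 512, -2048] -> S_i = -8*-4^i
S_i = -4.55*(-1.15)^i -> [-4.55, 5.23, -6.02, 6.92, -7.96]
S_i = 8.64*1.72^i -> [8.64, 14.86, 25.56, 43.96, 75.62]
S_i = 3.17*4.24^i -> [3.17, 13.44, 56.99, 241.63, 1024.53]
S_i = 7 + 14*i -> [7, 21, 35, 49, 63]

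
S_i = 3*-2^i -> [3, -6, 12, -24, 48]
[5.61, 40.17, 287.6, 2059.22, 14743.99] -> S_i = 5.61*7.16^i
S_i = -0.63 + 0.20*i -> [-0.63, -0.43, -0.23, -0.03, 0.17]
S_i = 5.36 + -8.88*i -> [5.36, -3.52, -12.4, -21.28, -30.16]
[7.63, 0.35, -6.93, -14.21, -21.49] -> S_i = 7.63 + -7.28*i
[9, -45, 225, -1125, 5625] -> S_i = 9*-5^i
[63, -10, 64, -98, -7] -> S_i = Random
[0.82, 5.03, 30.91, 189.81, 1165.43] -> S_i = 0.82*6.14^i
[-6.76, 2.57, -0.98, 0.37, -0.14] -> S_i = -6.76*(-0.38)^i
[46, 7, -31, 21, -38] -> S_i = Random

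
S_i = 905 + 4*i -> [905, 909, 913, 917, 921]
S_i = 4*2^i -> [4, 8, 16, 32, 64]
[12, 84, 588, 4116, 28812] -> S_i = 12*7^i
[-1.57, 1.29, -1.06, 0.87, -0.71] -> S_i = -1.57*(-0.82)^i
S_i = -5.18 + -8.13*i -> [-5.18, -13.31, -21.44, -29.57, -37.7]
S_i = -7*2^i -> [-7, -14, -28, -56, -112]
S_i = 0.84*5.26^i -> [0.84, 4.42, 23.24, 122.25, 643.02]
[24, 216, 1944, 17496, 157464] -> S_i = 24*9^i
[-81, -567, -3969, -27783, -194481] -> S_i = -81*7^i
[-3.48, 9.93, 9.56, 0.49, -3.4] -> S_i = Random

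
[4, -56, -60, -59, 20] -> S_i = Random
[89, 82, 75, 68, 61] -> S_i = 89 + -7*i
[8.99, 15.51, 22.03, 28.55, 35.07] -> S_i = 8.99 + 6.52*i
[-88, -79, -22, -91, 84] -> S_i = Random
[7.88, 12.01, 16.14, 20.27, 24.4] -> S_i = 7.88 + 4.13*i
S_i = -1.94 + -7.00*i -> [-1.94, -8.94, -15.94, -22.94, -29.94]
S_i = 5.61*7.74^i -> [5.61, 43.42, 336.08, 2601.27, 20133.84]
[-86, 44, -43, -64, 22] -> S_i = Random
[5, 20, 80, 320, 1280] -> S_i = 5*4^i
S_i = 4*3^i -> [4, 12, 36, 108, 324]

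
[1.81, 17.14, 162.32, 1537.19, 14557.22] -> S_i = 1.81*9.47^i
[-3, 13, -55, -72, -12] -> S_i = Random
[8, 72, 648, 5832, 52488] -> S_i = 8*9^i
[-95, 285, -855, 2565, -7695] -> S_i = -95*-3^i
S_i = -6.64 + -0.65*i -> [-6.64, -7.29, -7.94, -8.59, -9.24]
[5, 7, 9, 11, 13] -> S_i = 5 + 2*i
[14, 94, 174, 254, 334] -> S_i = 14 + 80*i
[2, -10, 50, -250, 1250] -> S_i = 2*-5^i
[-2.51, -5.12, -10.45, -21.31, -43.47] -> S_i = -2.51*2.04^i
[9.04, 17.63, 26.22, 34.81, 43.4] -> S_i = 9.04 + 8.59*i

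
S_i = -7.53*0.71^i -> [-7.53, -5.35, -3.8, -2.7, -1.91]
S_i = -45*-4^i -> [-45, 180, -720, 2880, -11520]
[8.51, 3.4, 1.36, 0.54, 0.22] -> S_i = 8.51*0.40^i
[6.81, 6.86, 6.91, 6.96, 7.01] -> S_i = 6.81 + 0.05*i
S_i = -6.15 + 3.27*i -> [-6.15, -2.88, 0.39, 3.66, 6.93]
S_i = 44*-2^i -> [44, -88, 176, -352, 704]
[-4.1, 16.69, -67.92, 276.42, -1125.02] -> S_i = -4.10*(-4.07)^i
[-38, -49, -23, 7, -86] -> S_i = Random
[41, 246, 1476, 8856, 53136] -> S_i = 41*6^i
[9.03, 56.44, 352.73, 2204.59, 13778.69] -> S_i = 9.03*6.25^i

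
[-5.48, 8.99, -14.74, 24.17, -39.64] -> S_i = -5.48*(-1.64)^i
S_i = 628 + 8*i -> [628, 636, 644, 652, 660]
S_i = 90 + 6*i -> [90, 96, 102, 108, 114]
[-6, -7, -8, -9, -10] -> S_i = -6 + -1*i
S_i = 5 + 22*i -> [5, 27, 49, 71, 93]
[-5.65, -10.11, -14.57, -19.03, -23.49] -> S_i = -5.65 + -4.46*i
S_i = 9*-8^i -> [9, -72, 576, -4608, 36864]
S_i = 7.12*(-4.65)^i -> [7.12, -33.11, 153.95, -715.88, 3328.83]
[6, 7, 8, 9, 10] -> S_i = 6 + 1*i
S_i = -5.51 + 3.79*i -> [-5.51, -1.72, 2.07, 5.86, 9.65]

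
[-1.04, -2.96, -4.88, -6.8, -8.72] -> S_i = -1.04 + -1.92*i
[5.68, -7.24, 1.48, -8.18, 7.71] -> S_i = Random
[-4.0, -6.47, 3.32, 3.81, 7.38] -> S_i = Random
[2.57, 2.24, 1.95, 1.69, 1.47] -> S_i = 2.57*0.87^i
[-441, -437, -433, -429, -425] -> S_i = -441 + 4*i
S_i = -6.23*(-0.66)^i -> [-6.23, 4.11, -2.71, 1.79, -1.18]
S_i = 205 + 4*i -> [205, 209, 213, 217, 221]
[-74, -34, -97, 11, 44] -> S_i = Random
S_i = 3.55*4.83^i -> [3.55, 17.15, 82.82, 400.01, 1932.04]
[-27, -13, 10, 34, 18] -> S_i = Random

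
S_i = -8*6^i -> [-8, -48, -288, -1728, -10368]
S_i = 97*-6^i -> [97, -582, 3492, -20952, 125712]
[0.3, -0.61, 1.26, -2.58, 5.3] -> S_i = 0.30*(-2.05)^i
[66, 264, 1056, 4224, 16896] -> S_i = 66*4^i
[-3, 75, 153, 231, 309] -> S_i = -3 + 78*i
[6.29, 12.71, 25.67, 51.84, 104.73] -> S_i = 6.29*2.02^i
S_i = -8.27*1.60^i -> [-8.27, -13.23, -21.17, -33.87, -54.2]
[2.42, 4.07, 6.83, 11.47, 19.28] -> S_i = 2.42*1.68^i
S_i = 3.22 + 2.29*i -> [3.22, 5.51, 7.8, 10.09, 12.38]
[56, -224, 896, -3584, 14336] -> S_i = 56*-4^i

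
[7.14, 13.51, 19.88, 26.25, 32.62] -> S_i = 7.14 + 6.37*i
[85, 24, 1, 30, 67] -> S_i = Random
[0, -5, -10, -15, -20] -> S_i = 0 + -5*i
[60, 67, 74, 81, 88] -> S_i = 60 + 7*i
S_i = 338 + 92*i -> [338, 430, 522, 614, 706]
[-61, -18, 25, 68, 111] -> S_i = -61 + 43*i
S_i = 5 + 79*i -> [5, 84, 163, 242, 321]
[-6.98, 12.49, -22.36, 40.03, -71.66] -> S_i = -6.98*(-1.79)^i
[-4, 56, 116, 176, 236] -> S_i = -4 + 60*i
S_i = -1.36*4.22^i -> [-1.36, -5.74, -24.22, -102.21, -431.31]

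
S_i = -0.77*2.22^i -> [-0.77, -1.71, -3.79, -8.42, -18.7]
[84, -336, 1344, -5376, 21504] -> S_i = 84*-4^i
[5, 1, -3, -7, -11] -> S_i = 5 + -4*i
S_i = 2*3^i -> [2, 6, 18, 54, 162]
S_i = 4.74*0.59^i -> [4.74, 2.8, 1.65, 0.97, 0.57]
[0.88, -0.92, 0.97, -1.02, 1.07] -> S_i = 0.88*(-1.05)^i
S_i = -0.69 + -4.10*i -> [-0.69, -4.79, -8.89, -12.99, -17.09]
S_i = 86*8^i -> [86, 688, 5504, 44032, 352256]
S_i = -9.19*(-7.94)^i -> [-9.19, 72.97, -579.37, 4600.2, -36525.61]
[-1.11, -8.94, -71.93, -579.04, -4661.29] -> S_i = -1.11*8.05^i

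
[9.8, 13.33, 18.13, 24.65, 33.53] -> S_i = 9.80*1.36^i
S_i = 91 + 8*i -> [91, 99, 107, 115, 123]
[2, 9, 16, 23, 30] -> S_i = 2 + 7*i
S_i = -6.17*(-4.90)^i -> [-6.17, 30.23, -148.14, 725.89, -3556.88]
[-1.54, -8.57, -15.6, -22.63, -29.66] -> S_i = -1.54 + -7.03*i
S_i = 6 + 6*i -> [6, 12, 18, 24, 30]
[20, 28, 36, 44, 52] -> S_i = 20 + 8*i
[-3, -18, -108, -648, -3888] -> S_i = -3*6^i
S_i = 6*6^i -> [6, 36, 216, 1296, 7776]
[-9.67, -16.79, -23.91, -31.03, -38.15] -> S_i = -9.67 + -7.12*i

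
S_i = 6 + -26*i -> [6, -20, -46, -72, -98]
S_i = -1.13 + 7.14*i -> [-1.13, 6.01, 13.15, 20.29, 27.43]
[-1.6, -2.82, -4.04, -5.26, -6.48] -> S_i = -1.60 + -1.22*i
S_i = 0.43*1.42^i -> [0.43, 0.61, 0.87, 1.23, 1.75]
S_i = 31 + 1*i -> [31, 32, 33, 34, 35]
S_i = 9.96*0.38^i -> [9.96, 3.78, 1.44, 0.55, 0.21]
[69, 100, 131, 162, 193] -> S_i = 69 + 31*i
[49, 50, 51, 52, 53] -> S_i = 49 + 1*i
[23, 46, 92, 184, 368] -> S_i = 23*2^i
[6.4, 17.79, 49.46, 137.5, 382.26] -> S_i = 6.40*2.78^i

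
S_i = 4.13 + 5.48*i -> [4.13, 9.61, 15.09, 20.57, 26.05]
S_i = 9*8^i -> [9, 72, 576, 4608, 36864]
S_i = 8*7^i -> [8, 56, 392, 2744, 19208]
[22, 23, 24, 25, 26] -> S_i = 22 + 1*i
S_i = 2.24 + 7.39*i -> [2.24, 9.63, 17.02, 24.41, 31.8]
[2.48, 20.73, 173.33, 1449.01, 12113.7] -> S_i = 2.48*8.36^i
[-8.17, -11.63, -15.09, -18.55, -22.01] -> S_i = -8.17 + -3.46*i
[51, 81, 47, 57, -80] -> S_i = Random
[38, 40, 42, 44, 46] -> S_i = 38 + 2*i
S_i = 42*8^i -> [42, 336, 2688, 21504, 172032]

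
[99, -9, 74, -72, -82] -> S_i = Random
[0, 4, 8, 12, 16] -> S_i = 0 + 4*i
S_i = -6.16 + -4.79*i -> [-6.16, -10.95, -15.74, -20.53, -25.32]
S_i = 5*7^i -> [5, 35, 245, 1715, 12005]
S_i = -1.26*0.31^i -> [-1.26, -0.39, -0.12, -0.04, -0.01]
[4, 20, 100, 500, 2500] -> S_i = 4*5^i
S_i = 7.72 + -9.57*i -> [7.72, -1.85, -11.42, -20.99, -30.56]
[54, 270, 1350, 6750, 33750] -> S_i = 54*5^i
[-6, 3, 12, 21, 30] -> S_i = -6 + 9*i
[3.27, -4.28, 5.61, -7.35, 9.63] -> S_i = 3.27*(-1.31)^i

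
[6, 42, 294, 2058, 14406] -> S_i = 6*7^i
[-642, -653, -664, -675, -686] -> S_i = -642 + -11*i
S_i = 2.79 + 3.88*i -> [2.79, 6.67, 10.55, 14.43, 18.31]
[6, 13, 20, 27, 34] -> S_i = 6 + 7*i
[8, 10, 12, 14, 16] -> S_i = 8 + 2*i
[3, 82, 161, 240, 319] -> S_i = 3 + 79*i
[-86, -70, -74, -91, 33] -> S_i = Random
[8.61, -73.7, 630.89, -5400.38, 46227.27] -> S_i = 8.61*(-8.56)^i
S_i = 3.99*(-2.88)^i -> [3.99, -11.49, 33.09, -95.31, 274.5]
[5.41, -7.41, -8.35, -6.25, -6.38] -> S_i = Random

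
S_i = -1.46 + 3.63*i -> [-1.46, 2.17, 5.8, 9.43, 13.06]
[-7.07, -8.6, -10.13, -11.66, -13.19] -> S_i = -7.07 + -1.53*i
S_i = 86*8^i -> [86, 688, 5504, 44032, 352256]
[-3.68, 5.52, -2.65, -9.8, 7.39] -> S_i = Random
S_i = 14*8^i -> [14, 112, 896, 7168, 57344]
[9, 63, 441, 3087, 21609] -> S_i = 9*7^i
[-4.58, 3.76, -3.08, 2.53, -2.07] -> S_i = -4.58*(-0.82)^i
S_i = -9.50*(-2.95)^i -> [-9.5, 28.02, -82.67, 243.89, -719.47]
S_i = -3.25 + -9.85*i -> [-3.25, -13.1, -22.95, -32.8, -42.65]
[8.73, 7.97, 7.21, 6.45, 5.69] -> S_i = 8.73 + -0.76*i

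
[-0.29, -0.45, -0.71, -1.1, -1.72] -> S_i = -0.29*1.56^i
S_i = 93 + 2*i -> [93, 95, 97, 99, 101]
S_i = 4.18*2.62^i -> [4.18, 10.95, 28.69, 75.18, 196.96]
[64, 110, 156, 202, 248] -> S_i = 64 + 46*i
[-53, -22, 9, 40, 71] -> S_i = -53 + 31*i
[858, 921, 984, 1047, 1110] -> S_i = 858 + 63*i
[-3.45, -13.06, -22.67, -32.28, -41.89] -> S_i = -3.45 + -9.61*i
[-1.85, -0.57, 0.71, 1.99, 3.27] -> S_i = -1.85 + 1.28*i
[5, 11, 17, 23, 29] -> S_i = 5 + 6*i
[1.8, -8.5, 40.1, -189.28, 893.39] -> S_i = 1.80*(-4.72)^i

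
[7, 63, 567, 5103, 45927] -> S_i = 7*9^i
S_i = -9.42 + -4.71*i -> [-9.42, -14.13, -18.84, -23.55, -28.26]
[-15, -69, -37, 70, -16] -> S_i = Random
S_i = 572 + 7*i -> [572, 579, 586, 593, 600]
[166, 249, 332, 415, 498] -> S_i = 166 + 83*i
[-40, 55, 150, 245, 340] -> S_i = -40 + 95*i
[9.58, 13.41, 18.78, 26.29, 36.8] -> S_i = 9.58*1.40^i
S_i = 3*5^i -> [3, 15, 75, 375, 1875]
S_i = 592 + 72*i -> [592, 664, 736, 808, 880]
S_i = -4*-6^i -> [-4, 24, -144, 864, -5184]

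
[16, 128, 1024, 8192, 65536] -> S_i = 16*8^i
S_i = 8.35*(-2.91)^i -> [8.35, -24.3, 70.71, -205.76, 598.77]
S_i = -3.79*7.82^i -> [-3.79, -29.64, -231.77, -1812.42, -14173.14]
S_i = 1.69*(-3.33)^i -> [1.69, -5.63, 18.74, -62.41, 207.81]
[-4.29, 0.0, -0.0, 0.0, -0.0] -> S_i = -4.29*-0.00^i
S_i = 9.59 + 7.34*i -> [9.59, 16.93, 24.27, 31.61, 38.95]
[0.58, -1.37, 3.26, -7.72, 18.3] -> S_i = 0.58*(-2.37)^i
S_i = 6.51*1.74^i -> [6.51, 11.33, 19.71, 34.29, 59.67]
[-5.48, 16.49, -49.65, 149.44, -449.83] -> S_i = -5.48*(-3.01)^i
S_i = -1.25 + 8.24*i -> [-1.25, 6.99, 15.23, 23.47, 31.71]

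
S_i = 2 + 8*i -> [2, 10, 18, 26, 34]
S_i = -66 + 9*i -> [-66, -57, -48, -39, -30]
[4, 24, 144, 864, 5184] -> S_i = 4*6^i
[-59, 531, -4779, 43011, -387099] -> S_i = -59*-9^i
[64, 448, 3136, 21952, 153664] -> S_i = 64*7^i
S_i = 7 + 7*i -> [7, 14, 21, 28, 35]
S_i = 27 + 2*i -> [27, 29, 31, 33, 35]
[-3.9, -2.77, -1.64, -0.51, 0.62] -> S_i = -3.90 + 1.13*i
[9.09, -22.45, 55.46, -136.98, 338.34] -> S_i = 9.09*(-2.47)^i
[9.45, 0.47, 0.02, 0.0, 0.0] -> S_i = 9.45*0.05^i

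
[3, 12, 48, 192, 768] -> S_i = 3*4^i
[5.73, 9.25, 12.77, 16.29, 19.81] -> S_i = 5.73 + 3.52*i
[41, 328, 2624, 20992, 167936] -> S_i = 41*8^i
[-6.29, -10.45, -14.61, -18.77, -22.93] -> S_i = -6.29 + -4.16*i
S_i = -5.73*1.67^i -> [-5.73, -9.57, -15.98, -26.69, -44.57]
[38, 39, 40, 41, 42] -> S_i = 38 + 1*i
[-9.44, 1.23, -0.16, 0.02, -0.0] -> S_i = -9.44*(-0.13)^i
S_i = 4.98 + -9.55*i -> [4.98, -4.57, -14.12, -23.67, -33.22]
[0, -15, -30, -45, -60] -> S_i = 0 + -15*i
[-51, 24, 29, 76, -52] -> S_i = Random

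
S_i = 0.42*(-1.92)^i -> [0.42, -0.81, 1.55, -2.97, 5.71]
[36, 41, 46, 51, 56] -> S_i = 36 + 5*i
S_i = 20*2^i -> [20, 40, 80, 160, 320]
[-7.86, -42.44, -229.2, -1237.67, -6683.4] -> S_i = -7.86*5.40^i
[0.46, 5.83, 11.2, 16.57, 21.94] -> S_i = 0.46 + 5.37*i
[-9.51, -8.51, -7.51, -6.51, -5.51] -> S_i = -9.51 + 1.00*i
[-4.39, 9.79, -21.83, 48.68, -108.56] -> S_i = -4.39*(-2.23)^i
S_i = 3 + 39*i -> [3, 42, 81, 120, 159]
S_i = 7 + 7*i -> [7, 14, 21, 28, 35]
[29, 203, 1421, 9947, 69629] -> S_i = 29*7^i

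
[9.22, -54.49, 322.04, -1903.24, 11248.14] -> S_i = 9.22*(-5.91)^i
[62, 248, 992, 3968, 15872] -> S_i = 62*4^i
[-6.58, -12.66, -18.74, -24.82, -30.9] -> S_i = -6.58 + -6.08*i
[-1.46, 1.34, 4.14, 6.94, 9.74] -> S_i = -1.46 + 2.80*i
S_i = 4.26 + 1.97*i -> [4.26, 6.23, 8.2, 10.17, 12.14]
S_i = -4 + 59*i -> [-4, 55, 114, 173, 232]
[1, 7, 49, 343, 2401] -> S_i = 1*7^i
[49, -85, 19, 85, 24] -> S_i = Random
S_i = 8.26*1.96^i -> [8.26, 16.19, 31.73, 62.19, 121.9]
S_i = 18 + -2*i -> [18, 16, 14, 12, 10]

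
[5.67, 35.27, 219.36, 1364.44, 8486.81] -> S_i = 5.67*6.22^i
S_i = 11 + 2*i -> [11, 13, 15, 17, 19]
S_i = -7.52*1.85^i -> [-7.52, -13.91, -25.74, -47.61, -88.09]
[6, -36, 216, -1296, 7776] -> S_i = 6*-6^i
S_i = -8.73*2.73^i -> [-8.73, -23.83, -65.06, -177.62, -484.91]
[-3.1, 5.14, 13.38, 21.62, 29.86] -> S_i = -3.10 + 8.24*i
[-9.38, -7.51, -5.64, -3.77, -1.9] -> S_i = -9.38 + 1.87*i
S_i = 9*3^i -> [9, 27, 81, 243, 729]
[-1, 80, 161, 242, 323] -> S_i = -1 + 81*i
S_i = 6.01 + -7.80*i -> [6.01, -1.79, -9.59, -17.39, -25.19]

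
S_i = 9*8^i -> [9, 72, 576, 4608, 36864]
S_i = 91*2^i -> [91, 182, 364, 728, 1456]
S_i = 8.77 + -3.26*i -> [8.77, 5.51, 2.25, -1.01, -4.27]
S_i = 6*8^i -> [6, 48, 384, 3072, 24576]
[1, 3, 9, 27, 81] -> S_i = 1*3^i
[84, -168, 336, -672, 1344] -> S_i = 84*-2^i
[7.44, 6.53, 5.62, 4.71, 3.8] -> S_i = 7.44 + -0.91*i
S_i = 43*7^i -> [43, 301, 2107, 14749, 103243]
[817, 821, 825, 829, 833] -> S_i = 817 + 4*i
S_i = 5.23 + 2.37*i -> [5.23, 7.6, 9.97, 12.34, 14.71]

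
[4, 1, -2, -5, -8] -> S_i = 4 + -3*i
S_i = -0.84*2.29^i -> [-0.84, -1.92, -4.41, -10.09, -23.1]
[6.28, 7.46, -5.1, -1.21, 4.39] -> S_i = Random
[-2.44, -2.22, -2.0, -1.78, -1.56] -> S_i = -2.44 + 0.22*i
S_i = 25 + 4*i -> [25, 29, 33, 37, 41]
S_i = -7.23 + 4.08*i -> [-7.23, -3.15, 0.93, 5.01, 9.09]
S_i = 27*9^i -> [27, 243, 2187, 19683, 177147]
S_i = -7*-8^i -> [-7, 56, -448, 3584, -28672]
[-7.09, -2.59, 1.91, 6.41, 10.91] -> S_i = -7.09 + 4.50*i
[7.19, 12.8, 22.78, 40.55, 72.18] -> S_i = 7.19*1.78^i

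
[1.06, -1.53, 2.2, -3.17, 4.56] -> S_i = 1.06*(-1.44)^i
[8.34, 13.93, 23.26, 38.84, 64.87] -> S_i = 8.34*1.67^i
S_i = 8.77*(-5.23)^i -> [8.77, -45.87, 239.88, -1254.6, 6561.55]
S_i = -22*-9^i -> [-22, 198, -1782, 16038, -144342]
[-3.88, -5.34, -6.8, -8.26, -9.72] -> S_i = -3.88 + -1.46*i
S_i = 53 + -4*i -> [53, 49, 45, 41, 37]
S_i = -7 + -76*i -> [-7, -83, -159, -235, -311]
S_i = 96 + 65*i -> [96, 161, 226, 291, 356]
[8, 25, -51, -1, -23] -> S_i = Random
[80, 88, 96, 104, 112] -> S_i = 80 + 8*i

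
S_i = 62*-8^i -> [62, -496, 3968, -31744, 253952]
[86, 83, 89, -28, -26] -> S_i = Random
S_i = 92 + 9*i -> [92, 101, 110, 119, 128]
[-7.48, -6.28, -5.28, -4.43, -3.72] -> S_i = -7.48*0.84^i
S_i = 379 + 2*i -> [379, 381, 383, 385, 387]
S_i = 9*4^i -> [9, 36, 144, 576, 2304]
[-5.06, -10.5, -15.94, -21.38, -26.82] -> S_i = -5.06 + -5.44*i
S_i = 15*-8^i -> [15, -120, 960, -7680, 61440]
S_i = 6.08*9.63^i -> [6.08, 58.55, 563.84, 5429.78, 52288.81]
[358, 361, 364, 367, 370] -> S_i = 358 + 3*i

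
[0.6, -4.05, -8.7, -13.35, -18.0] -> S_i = 0.60 + -4.65*i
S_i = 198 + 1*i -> [198, 199, 200, 201, 202]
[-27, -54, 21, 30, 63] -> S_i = Random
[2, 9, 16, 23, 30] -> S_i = 2 + 7*i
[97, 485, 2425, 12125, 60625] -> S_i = 97*5^i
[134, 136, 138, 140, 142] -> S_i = 134 + 2*i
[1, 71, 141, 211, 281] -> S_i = 1 + 70*i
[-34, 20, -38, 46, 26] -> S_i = Random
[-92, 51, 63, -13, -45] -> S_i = Random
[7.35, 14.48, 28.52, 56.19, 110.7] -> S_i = 7.35*1.97^i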